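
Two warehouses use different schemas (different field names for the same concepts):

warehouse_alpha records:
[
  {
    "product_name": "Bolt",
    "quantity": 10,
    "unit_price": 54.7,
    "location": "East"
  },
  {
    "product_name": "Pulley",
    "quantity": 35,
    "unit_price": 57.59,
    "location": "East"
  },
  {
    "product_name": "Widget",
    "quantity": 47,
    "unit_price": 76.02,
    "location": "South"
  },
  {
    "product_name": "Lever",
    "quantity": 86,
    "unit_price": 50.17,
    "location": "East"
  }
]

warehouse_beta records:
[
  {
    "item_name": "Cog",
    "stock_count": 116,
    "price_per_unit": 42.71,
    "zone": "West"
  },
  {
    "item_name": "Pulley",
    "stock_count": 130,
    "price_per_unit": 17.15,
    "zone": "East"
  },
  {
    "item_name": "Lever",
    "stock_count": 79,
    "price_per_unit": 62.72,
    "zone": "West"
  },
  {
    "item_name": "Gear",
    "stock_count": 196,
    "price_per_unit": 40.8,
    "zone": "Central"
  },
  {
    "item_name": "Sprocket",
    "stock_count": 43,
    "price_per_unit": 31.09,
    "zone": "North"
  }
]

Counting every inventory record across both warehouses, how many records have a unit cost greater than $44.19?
5

Schema mapping: "unit_price" (warehouse_alpha) = "price_per_unit" (warehouse_beta) = unit cost

Records > $44.19 in warehouse_alpha: 4
Records > $44.19 in warehouse_beta: 1

Total count: 4 + 1 = 5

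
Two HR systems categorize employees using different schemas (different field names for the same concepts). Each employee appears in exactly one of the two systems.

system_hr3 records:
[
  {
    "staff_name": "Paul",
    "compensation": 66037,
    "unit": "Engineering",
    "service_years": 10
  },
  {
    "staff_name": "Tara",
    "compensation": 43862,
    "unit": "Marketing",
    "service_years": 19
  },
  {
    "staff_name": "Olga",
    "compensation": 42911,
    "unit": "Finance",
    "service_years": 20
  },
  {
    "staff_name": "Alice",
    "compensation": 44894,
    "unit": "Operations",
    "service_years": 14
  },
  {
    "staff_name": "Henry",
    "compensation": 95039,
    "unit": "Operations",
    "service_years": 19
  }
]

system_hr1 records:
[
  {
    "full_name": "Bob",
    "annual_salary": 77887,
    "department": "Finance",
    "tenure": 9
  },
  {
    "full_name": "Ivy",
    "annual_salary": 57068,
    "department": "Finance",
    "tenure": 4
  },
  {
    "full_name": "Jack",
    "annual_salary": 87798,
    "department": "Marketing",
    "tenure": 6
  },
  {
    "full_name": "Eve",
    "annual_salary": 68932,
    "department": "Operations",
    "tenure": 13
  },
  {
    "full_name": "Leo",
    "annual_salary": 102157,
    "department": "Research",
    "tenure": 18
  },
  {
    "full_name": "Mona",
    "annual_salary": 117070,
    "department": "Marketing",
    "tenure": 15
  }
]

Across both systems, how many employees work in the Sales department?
0

Schema mapping: "unit" (system_hr3) = "department" (system_hr1) = department

Sales employees in system_hr3: 0
Sales employees in system_hr1: 0

Total in Sales: 0 + 0 = 0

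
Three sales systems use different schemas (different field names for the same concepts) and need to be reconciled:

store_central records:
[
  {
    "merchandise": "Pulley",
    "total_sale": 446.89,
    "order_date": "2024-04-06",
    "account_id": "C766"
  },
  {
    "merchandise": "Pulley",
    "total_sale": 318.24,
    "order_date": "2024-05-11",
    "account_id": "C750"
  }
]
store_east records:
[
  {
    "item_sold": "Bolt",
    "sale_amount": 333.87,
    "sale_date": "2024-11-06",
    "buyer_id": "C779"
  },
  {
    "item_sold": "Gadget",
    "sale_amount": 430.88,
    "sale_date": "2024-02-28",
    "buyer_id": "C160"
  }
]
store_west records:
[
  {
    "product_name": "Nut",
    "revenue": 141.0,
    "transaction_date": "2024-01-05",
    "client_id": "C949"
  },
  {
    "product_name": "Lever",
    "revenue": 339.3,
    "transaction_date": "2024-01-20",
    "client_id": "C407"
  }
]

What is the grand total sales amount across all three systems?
2010.18

Schema reconciliation - all amount fields map to sale amount:

store_central (total_sale): 765.13
store_east (sale_amount): 764.75
store_west (revenue): 480.3

Grand total: 2010.18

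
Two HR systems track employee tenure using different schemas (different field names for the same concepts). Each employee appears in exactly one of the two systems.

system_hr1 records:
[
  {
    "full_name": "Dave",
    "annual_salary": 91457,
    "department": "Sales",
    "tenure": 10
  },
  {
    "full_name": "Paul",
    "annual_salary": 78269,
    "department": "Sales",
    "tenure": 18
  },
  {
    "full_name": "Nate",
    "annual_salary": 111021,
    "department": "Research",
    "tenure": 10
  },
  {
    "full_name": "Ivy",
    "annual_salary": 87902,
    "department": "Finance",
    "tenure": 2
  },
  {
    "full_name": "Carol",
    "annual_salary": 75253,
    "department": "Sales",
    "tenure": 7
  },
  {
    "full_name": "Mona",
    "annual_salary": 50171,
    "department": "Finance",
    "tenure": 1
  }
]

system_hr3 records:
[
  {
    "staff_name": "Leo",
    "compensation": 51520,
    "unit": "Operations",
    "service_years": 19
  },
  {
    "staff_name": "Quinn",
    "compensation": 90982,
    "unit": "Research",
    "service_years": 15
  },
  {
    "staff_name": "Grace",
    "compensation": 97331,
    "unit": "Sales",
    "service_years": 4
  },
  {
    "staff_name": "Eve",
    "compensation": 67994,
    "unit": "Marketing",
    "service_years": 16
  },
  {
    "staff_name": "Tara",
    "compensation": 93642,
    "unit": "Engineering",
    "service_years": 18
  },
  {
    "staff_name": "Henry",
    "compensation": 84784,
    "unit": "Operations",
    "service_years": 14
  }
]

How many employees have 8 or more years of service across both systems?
8

Reconcile schemas: "tenure" (system_hr1) = "service_years" (system_hr3) = years of service

From system_hr1: 3 employees with >= 8 years
From system_hr3: 5 employees with >= 8 years

Total: 3 + 5 = 8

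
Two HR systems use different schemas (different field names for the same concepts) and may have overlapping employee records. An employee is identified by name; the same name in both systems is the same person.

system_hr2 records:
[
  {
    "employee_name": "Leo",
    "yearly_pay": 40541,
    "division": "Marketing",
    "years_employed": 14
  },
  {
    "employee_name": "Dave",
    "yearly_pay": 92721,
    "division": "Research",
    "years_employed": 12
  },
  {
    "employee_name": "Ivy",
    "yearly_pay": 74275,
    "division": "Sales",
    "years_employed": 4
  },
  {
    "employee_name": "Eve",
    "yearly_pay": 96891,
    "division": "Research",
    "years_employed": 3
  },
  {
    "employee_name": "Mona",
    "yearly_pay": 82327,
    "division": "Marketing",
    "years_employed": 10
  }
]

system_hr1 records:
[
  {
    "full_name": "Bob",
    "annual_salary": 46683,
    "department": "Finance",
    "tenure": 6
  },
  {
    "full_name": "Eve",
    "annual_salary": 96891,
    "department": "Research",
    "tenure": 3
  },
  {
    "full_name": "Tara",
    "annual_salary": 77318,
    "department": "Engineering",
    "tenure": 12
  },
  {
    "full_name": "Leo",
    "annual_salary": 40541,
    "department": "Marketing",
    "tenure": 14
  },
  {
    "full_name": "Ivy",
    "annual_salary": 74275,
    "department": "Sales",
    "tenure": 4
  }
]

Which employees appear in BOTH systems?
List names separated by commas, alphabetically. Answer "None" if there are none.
Eve, Ivy, Leo

Schema mapping: "employee_name" (system_hr2) = "full_name" (system_hr1) = employee name

Names in system_hr2: ['Dave', 'Eve', 'Ivy', 'Leo', 'Mona']
Names in system_hr1: ['Bob', 'Eve', 'Ivy', 'Leo', 'Tara']

Intersection: ['Eve', 'Ivy', 'Leo']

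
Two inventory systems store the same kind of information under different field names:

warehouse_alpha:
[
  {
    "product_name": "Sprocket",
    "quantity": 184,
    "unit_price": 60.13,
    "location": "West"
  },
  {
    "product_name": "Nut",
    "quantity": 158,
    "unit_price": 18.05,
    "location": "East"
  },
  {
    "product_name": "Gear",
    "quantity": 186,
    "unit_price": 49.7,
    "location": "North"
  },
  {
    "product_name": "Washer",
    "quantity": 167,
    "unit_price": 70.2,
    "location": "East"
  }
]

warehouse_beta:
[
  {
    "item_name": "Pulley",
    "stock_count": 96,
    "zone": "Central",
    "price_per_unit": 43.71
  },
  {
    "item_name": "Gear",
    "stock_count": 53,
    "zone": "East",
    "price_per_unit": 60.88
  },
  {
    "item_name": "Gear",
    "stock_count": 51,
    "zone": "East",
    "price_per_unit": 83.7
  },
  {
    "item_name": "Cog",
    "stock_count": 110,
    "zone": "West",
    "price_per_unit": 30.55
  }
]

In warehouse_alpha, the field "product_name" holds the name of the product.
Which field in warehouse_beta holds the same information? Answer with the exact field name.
item_name

In warehouse_alpha, "product_name" holds the name of the product.
The fields in warehouse_beta are: "item_name", "stock_count", "zone", "price_per_unit".
"item_name" is the match: the name refers to the same concept and its values are product-name strings (e.g. 'Cog', 'Gear').
The other fields ("stock_count", "zone", "price_per_unit") hold different kinds of data.

So "product_name" in warehouse_alpha corresponds to "item_name" in warehouse_beta.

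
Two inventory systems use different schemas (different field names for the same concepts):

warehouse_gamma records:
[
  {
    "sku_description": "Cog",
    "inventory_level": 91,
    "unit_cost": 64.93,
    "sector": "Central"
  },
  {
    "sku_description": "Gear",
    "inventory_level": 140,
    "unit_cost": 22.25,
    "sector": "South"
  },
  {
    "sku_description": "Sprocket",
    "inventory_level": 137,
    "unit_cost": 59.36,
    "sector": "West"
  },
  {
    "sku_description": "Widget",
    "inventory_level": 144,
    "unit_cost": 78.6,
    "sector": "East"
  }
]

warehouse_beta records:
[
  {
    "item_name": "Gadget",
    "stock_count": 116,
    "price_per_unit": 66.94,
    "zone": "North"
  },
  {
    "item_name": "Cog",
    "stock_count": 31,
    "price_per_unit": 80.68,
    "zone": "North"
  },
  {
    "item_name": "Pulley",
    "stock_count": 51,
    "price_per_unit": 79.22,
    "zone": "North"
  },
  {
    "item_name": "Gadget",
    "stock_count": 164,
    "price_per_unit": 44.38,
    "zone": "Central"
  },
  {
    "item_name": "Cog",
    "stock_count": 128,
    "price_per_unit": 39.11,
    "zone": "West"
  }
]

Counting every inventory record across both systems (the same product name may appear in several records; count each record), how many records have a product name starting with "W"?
1

Schema mapping: "sku_description" (warehouse_gamma) = "item_name" (warehouse_beta) = product name

Records with product name starting with "W" in warehouse_gamma: 1
Records with product name starting with "W" in warehouse_beta: 0

Total: 1 + 0 = 1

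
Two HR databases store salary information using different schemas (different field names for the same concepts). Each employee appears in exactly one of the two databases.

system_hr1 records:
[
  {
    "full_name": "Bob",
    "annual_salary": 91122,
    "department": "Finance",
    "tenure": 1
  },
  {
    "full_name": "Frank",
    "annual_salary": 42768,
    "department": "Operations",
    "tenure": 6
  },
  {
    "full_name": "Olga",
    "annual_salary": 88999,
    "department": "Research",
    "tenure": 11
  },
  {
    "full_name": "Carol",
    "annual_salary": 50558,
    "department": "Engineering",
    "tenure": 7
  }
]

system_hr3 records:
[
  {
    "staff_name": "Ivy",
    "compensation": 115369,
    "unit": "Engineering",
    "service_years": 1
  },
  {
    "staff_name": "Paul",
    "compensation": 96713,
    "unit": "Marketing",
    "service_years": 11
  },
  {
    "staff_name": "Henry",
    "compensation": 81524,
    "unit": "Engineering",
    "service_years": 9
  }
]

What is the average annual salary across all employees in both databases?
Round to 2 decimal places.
81007.57

Schema mapping: "annual_salary" (system_hr1) = "compensation" (system_hr3) = annual salary

All salaries: [91122, 42768, 88999, 50558, 115369, 96713, 81524]
Sum: 567053
Count: 7
Average: 567053 / 7 = 81007.57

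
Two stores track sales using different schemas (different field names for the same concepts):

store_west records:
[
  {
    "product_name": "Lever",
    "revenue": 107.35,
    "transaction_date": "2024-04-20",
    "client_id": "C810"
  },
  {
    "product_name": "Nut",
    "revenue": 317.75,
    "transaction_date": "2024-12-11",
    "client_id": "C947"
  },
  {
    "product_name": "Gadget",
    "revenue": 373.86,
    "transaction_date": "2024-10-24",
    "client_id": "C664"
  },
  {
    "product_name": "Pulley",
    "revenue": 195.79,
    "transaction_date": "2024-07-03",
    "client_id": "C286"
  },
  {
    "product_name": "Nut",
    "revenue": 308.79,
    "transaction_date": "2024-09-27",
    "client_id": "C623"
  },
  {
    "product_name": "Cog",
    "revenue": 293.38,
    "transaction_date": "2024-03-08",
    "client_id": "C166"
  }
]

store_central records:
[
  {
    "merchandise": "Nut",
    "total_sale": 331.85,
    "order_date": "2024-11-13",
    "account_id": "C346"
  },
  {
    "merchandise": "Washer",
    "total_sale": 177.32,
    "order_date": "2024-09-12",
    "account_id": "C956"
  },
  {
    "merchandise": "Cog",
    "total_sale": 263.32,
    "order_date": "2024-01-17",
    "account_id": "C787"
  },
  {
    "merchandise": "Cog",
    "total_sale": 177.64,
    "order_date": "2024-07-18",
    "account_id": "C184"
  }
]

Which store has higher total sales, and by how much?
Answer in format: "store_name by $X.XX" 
store_west by $646.79

Schema mapping: "revenue" (store_west) = "total_sale" (store_central) = sale amount

Total for store_west: 1596.92
Total for store_central: 950.13

Difference: |1596.92 - 950.13| = 646.79
store_west has higher sales by $646.79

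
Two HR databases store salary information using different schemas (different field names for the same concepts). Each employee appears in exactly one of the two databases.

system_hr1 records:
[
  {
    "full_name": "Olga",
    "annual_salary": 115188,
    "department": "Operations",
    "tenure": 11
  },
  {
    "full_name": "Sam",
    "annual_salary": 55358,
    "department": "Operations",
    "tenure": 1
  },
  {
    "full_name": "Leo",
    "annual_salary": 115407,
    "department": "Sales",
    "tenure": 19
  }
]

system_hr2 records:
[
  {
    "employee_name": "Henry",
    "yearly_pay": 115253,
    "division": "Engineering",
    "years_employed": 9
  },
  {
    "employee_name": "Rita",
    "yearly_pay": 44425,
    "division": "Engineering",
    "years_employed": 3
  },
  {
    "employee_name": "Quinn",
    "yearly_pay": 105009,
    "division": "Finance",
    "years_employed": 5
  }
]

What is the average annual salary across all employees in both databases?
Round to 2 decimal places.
91773.33

Schema mapping: "annual_salary" (system_hr1) = "yearly_pay" (system_hr2) = annual salary

All salaries: [115188, 55358, 115407, 115253, 44425, 105009]
Sum: 550640
Count: 6
Average: 550640 / 6 = 91773.33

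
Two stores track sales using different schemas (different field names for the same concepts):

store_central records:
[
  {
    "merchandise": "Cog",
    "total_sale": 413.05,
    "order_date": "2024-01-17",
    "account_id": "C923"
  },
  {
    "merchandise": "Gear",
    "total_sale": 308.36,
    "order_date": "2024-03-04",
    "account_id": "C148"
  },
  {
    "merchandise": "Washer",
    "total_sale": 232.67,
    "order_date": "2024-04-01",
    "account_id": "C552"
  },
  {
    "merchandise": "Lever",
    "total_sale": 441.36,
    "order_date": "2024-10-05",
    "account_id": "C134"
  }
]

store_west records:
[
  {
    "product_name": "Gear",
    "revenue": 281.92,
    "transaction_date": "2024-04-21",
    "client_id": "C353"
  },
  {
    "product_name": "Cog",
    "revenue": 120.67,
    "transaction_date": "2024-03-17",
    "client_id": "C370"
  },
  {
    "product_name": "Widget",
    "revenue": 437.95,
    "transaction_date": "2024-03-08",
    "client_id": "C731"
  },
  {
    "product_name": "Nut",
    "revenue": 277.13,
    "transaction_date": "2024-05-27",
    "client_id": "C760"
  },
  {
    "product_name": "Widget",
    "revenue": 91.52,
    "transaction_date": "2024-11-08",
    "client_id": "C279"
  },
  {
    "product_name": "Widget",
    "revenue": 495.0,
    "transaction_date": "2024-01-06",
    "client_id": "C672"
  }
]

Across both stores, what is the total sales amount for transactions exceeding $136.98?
2887.44

Schema mapping: "total_sale" (store_central) = "revenue" (store_west) = sale amount

Sum of sales > $136.98 in store_central: 1395.44
Sum of sales > $136.98 in store_west: 1492.0

Total: 1395.44 + 1492.0 = 2887.44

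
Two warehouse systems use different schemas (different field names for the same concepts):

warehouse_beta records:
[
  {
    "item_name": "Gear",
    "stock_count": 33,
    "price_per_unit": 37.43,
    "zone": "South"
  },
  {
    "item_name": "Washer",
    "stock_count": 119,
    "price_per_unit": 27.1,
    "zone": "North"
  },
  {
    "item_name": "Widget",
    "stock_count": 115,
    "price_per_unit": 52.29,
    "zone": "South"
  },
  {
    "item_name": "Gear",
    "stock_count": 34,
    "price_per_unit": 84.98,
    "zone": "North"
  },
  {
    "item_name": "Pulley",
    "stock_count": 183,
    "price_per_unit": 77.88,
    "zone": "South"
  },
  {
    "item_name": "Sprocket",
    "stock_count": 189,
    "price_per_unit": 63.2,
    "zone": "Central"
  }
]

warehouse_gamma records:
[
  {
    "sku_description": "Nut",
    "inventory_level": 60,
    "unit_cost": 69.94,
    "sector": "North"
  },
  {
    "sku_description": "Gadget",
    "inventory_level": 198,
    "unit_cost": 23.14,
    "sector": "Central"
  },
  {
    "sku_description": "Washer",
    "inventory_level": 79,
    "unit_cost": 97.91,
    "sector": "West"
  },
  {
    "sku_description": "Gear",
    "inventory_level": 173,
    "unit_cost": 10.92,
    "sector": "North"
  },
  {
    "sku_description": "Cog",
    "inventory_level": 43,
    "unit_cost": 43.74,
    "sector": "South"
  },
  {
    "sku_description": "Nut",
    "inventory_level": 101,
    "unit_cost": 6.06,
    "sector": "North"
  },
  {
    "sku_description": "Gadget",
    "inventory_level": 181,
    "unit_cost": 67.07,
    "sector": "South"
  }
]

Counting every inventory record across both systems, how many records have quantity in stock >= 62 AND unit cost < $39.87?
4

Schema mappings:
- "stock_count" (warehouse_beta) = "inventory_level" (warehouse_gamma) = quantity
- "price_per_unit" (warehouse_beta) = "unit_cost" (warehouse_gamma) = unit cost

Records meeting both conditions in warehouse_beta: 1
Records meeting both conditions in warehouse_gamma: 3

Total: 1 + 3 = 4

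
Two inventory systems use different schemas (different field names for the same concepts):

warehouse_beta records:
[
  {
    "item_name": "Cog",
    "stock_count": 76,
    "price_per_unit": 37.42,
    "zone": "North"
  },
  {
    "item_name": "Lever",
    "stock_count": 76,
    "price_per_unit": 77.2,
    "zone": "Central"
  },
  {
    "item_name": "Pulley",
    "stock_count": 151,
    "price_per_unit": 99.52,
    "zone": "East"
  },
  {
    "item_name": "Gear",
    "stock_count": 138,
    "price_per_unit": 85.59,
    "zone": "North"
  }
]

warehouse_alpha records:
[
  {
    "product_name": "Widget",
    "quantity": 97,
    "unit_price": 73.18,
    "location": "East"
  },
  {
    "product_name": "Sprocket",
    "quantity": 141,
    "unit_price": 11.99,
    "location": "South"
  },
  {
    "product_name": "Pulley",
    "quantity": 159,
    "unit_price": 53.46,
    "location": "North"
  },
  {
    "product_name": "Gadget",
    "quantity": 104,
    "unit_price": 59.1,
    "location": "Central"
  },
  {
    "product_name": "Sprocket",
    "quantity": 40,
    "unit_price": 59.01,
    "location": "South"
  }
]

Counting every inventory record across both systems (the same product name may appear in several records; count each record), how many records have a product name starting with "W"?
1

Schema mapping: "item_name" (warehouse_beta) = "product_name" (warehouse_alpha) = product name

Records with product name starting with "W" in warehouse_beta: 0
Records with product name starting with "W" in warehouse_alpha: 1

Total: 0 + 1 = 1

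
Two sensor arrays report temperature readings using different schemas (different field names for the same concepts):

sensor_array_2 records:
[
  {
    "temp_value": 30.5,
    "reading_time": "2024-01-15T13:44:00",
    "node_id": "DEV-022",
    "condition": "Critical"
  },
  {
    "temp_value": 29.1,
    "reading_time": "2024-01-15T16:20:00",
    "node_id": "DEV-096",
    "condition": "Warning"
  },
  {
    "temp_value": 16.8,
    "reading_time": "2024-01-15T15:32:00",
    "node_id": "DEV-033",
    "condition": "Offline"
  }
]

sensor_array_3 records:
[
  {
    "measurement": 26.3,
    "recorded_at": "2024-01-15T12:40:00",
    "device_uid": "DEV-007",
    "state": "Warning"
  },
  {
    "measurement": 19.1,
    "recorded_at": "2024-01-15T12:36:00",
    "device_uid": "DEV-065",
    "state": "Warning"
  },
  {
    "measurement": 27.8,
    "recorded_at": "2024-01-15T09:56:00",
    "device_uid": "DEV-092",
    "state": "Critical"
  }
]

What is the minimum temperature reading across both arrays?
16.8

Schema mapping: "temp_value" (sensor_array_2) = "measurement" (sensor_array_3) = temperature reading

Minimum in sensor_array_2: 16.8
Minimum in sensor_array_3: 19.1

Overall minimum: min(16.8, 19.1) = 16.8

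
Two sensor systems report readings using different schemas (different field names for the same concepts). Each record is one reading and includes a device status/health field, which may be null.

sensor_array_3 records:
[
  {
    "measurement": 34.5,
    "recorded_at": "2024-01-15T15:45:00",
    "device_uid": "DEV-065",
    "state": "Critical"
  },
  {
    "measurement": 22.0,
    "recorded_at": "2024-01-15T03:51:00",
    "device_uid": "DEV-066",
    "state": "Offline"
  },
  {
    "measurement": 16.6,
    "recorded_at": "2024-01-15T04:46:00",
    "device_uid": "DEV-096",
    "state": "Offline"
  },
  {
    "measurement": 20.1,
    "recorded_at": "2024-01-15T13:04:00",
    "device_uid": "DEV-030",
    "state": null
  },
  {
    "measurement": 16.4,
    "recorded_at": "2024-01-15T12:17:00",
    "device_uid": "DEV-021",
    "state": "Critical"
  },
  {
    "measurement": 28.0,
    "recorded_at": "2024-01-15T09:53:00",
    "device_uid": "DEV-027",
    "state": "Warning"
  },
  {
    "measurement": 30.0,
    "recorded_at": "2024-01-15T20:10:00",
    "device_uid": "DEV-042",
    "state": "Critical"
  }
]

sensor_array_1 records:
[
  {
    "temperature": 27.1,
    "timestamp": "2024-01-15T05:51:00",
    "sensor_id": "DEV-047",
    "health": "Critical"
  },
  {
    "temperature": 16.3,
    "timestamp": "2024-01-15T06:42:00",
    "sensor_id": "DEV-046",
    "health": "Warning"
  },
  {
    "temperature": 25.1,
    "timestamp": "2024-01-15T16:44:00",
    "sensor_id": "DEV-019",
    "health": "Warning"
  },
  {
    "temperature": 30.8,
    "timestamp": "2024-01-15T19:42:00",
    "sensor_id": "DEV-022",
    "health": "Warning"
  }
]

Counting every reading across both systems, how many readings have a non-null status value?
10

Schema mapping: "state" (sensor_array_3) = "health" (sensor_array_1) = status

Non-null in sensor_array_3: 6
Non-null in sensor_array_1: 4

Total non-null: 6 + 4 = 10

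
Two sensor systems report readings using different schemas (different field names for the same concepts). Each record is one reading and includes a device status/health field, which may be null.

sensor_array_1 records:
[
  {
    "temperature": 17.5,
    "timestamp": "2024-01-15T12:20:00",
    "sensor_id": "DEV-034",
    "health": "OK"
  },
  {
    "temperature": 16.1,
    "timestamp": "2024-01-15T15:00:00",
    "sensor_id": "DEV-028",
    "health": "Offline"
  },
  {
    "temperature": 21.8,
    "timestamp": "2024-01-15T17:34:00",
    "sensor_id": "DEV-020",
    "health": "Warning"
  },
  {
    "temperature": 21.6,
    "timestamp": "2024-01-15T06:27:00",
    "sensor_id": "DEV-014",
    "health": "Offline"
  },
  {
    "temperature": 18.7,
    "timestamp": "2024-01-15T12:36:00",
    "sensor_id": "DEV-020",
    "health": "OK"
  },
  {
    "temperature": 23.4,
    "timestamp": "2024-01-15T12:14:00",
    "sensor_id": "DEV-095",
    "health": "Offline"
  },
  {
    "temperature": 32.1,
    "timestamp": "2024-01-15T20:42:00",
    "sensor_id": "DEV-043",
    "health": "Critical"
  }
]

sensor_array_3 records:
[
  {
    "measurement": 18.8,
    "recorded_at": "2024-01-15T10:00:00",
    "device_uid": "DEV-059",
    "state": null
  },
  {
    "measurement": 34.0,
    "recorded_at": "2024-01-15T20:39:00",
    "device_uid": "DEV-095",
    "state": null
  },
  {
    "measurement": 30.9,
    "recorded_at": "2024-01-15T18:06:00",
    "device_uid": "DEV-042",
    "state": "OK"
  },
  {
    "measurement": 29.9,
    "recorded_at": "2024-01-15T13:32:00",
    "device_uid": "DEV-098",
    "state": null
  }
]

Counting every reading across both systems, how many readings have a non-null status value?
8

Schema mapping: "health" (sensor_array_1) = "state" (sensor_array_3) = status

Non-null in sensor_array_1: 7
Non-null in sensor_array_3: 1

Total non-null: 7 + 1 = 8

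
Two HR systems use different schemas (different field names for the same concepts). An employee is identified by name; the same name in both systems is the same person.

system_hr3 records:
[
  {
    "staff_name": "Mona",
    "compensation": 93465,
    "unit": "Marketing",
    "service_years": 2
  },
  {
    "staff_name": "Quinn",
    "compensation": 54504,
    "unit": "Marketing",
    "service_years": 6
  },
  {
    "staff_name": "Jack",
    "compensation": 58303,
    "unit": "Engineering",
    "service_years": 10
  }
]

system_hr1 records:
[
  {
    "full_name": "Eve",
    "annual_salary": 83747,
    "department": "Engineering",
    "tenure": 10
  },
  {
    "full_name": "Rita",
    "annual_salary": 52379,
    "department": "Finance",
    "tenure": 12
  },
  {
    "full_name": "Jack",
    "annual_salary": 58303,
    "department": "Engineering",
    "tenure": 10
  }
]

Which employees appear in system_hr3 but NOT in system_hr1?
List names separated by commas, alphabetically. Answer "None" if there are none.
Mona, Quinn

Schema mapping: "staff_name" (system_hr3) = "full_name" (system_hr1) = employee name

Names in system_hr3: ['Jack', 'Mona', 'Quinn']
Names in system_hr1: ['Eve', 'Jack', 'Rita']

In system_hr3 but not system_hr1: ['Mona', 'Quinn']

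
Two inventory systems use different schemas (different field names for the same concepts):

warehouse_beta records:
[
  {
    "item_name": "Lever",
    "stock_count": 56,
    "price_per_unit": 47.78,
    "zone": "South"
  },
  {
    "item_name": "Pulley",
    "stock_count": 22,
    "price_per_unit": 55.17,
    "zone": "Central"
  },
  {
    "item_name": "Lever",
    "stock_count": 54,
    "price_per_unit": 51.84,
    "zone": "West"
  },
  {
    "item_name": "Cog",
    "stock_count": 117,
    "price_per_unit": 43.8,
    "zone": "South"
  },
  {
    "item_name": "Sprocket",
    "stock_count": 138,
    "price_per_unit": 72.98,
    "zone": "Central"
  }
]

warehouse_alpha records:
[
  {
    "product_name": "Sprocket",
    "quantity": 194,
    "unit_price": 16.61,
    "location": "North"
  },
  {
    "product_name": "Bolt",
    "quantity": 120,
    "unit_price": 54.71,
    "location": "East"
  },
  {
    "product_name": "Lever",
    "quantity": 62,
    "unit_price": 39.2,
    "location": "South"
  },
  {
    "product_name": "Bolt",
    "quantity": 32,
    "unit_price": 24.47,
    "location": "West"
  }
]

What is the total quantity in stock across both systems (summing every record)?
795

To reconcile these schemas, identify the field holding the quantity in stock in each system:
1. In warehouse_beta it is "stock_count"
2. In warehouse_alpha it is "quantity"

From warehouse_beta: 56 + 22 + 54 + 117 + 138 = 387
From warehouse_alpha: 194 + 120 + 62 + 32 = 408

Total: 387 + 408 = 795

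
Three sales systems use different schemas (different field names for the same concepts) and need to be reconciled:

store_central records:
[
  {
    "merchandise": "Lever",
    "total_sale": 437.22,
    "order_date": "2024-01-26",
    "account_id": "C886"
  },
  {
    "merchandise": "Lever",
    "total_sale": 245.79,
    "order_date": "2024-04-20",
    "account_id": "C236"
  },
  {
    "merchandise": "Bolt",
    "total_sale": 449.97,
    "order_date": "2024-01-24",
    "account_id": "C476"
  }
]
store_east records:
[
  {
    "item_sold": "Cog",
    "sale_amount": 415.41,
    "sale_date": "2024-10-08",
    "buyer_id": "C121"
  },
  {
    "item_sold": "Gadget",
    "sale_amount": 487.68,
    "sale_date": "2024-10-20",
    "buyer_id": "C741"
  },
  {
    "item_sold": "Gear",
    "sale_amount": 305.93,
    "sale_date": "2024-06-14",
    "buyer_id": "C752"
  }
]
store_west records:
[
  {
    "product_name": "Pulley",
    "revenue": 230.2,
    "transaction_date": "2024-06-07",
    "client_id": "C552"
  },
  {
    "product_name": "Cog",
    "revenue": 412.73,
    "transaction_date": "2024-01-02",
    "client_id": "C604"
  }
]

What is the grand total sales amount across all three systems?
2984.93

Schema reconciliation - all amount fields map to sale amount:

store_central (total_sale): 1132.98
store_east (sale_amount): 1209.02
store_west (revenue): 642.93

Grand total: 2984.93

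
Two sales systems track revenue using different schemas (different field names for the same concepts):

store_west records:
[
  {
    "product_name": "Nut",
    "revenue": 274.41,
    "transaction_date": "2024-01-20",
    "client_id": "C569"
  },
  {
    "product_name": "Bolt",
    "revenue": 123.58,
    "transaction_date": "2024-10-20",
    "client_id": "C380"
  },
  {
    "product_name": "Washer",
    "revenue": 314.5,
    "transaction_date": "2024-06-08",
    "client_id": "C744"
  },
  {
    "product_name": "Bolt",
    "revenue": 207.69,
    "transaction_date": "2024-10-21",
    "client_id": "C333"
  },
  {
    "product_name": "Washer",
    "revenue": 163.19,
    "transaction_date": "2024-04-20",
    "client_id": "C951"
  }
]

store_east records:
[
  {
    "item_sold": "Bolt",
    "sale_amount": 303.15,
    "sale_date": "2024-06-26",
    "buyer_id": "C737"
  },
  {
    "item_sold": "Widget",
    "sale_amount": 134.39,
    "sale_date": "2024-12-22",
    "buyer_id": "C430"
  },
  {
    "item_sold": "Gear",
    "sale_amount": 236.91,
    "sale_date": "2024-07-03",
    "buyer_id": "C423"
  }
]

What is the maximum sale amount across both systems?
314.5

Reconcile: "revenue" (store_west) = "sale_amount" (store_east) = sale amount

Maximum in store_west: 314.5
Maximum in store_east: 303.15

Overall maximum: max(314.5, 303.15) = 314.5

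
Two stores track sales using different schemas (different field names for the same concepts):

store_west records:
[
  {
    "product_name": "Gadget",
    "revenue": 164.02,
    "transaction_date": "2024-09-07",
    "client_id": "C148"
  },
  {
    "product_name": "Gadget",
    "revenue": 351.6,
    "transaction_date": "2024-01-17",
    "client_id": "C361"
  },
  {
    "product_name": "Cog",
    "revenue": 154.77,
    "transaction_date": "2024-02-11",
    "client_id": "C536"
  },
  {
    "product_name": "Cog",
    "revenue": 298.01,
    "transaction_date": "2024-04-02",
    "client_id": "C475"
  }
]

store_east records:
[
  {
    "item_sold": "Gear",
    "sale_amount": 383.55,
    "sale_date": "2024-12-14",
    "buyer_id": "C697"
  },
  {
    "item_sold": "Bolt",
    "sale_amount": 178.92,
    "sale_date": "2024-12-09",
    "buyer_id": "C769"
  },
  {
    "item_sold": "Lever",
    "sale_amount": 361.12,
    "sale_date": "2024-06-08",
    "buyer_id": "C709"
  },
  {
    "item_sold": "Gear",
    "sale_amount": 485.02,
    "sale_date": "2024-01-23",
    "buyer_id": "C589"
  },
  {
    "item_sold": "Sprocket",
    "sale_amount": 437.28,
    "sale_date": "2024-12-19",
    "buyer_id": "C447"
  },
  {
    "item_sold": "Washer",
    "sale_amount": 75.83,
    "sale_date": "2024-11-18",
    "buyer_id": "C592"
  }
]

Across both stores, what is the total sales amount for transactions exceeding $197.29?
2316.58

Schema mapping: "revenue" (store_west) = "sale_amount" (store_east) = sale amount

Sum of sales > $197.29 in store_west: 649.61
Sum of sales > $197.29 in store_east: 1666.97

Total: 649.61 + 1666.97 = 2316.58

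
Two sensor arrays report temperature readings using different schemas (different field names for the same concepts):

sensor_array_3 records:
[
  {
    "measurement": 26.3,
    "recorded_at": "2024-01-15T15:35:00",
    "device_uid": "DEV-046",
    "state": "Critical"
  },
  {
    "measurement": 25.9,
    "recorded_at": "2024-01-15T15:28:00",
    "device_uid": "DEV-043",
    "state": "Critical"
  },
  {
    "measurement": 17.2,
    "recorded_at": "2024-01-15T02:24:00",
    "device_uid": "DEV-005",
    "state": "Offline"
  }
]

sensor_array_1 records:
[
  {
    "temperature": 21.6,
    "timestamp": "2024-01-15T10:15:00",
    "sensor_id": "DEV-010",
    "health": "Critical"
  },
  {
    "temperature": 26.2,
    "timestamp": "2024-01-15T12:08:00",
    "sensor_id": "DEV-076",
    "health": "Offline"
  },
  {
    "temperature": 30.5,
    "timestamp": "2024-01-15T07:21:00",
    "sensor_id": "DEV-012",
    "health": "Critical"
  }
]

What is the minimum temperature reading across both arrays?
17.2

Schema mapping: "measurement" (sensor_array_3) = "temperature" (sensor_array_1) = temperature reading

Minimum in sensor_array_3: 17.2
Minimum in sensor_array_1: 21.6

Overall minimum: min(17.2, 21.6) = 17.2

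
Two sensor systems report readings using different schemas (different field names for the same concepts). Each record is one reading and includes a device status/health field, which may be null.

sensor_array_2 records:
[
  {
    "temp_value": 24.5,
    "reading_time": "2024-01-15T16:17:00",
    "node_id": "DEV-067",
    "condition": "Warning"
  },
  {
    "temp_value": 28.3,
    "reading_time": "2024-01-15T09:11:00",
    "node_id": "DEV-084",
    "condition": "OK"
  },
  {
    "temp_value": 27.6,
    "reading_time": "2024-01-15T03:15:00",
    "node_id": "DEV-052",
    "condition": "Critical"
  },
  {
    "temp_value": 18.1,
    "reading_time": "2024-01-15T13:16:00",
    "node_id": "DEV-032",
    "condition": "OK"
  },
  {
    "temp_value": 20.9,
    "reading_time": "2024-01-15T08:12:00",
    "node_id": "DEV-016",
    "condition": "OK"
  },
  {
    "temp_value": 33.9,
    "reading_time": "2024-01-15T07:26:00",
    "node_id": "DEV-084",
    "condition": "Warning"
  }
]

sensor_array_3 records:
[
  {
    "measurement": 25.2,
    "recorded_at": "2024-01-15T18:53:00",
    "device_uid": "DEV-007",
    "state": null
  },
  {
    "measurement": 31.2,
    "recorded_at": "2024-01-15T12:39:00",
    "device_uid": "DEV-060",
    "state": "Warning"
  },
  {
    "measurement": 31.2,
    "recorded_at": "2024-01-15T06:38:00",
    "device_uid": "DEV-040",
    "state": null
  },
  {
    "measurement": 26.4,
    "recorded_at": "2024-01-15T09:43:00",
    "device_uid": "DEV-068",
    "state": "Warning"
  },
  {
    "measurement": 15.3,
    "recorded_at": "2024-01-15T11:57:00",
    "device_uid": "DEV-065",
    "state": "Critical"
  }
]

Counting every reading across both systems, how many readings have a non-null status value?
9

Schema mapping: "condition" (sensor_array_2) = "state" (sensor_array_3) = status

Non-null in sensor_array_2: 6
Non-null in sensor_array_3: 3

Total non-null: 6 + 3 = 9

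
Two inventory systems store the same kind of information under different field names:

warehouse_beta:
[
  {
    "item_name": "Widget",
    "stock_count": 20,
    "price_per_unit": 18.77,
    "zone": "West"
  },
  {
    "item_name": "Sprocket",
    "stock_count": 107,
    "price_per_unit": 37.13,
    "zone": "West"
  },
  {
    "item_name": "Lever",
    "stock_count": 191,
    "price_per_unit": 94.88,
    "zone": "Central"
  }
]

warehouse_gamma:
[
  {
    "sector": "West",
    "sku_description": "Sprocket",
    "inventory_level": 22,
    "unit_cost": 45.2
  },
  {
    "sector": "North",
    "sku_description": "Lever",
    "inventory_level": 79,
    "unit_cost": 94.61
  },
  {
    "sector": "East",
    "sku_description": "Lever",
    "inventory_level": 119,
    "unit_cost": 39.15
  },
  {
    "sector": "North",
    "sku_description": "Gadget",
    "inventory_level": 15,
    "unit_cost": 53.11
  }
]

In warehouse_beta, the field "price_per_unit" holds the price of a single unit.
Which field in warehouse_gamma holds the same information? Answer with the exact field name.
unit_cost

In warehouse_beta, "price_per_unit" holds the price of a single unit.
The fields in warehouse_gamma are: "sector", "sku_description", "inventory_level", "unit_cost".
"unit_cost" is the match: the name refers to the same concept and its values are decimal currency amounts (e.g. 45.2, 94.61).
The other fields ("sector", "sku_description", "inventory_level") hold different kinds of data.

So "price_per_unit" in warehouse_beta corresponds to "unit_cost" in warehouse_gamma.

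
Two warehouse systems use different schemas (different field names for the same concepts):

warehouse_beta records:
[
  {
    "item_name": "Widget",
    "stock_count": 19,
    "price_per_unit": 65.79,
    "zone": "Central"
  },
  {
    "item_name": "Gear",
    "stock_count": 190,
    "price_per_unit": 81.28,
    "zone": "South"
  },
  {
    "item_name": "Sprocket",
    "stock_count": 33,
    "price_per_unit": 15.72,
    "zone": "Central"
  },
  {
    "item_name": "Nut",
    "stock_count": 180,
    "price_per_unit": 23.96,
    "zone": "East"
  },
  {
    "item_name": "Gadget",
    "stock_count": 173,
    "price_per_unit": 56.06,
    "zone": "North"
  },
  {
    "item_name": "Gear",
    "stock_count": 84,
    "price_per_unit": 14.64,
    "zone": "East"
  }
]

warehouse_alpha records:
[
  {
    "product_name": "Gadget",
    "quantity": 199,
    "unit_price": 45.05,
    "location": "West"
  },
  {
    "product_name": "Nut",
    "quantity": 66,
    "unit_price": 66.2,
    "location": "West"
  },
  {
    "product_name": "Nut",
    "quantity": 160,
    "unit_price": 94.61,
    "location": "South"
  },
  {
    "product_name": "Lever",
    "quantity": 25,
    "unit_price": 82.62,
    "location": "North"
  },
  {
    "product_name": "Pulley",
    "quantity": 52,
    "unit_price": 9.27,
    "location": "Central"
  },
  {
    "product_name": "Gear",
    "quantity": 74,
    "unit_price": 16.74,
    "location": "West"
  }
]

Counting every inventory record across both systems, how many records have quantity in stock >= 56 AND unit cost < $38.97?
3

Schema mappings:
- "stock_count" (warehouse_beta) = "quantity" (warehouse_alpha) = quantity
- "price_per_unit" (warehouse_beta) = "unit_price" (warehouse_alpha) = unit cost

Records meeting both conditions in warehouse_beta: 2
Records meeting both conditions in warehouse_alpha: 1

Total: 2 + 1 = 3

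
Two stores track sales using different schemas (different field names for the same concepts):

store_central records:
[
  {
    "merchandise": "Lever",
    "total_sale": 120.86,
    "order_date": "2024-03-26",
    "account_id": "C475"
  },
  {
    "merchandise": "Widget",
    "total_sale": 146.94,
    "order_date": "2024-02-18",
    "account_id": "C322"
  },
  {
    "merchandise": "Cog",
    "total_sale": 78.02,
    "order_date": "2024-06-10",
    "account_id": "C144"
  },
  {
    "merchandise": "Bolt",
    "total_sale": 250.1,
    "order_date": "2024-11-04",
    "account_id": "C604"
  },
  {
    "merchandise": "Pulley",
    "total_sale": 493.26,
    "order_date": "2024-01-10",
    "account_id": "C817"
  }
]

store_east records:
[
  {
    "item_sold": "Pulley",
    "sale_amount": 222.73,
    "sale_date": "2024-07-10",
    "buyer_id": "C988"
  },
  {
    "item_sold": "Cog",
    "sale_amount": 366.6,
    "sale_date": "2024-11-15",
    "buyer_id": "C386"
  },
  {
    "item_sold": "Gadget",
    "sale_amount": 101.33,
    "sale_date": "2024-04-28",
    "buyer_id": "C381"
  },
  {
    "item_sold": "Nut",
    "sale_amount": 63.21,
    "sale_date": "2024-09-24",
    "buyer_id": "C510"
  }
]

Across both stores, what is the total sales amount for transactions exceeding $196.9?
1332.69

Schema mapping: "total_sale" (store_central) = "sale_amount" (store_east) = sale amount

Sum of sales > $196.9 in store_central: 743.36
Sum of sales > $196.9 in store_east: 589.33

Total: 743.36 + 589.33 = 1332.69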